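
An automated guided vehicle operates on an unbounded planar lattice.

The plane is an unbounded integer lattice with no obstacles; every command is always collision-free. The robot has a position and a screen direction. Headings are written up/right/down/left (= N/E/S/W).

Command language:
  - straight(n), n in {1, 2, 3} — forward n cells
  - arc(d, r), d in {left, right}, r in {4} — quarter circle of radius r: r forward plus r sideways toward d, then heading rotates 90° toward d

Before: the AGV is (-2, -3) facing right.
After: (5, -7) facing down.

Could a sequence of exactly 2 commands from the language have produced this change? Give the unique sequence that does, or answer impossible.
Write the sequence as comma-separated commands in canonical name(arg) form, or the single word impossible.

key: order matters: swapping straight(3) and arc(right, 4) lands elsewhere
begin: (-2, -3) facing right
[1] after straight(3): (1, -3) facing right
[2] after arc(right, 4): (5, -7) facing down
no rival 2-sequence matches.

straight(3), arc(right, 4)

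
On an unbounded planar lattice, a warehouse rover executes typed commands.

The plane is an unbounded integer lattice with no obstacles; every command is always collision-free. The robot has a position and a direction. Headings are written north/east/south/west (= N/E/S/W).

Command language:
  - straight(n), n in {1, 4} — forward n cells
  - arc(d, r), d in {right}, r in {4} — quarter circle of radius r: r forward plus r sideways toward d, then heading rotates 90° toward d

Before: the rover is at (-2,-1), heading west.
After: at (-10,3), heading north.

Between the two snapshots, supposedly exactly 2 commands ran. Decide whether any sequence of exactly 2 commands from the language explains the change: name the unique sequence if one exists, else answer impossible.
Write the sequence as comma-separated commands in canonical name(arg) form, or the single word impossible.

straight(4), arc(right, 4)

key: position moved to (-10,3) AND the heading swung to N — translation plus rotation needed
t0: at (-2,-1), heading west
1. straight(4) → at (-6,-1), heading west
2. arc(right, 4) → at (-10,3), heading north
uniquely the one of 9 2-step routes that fits.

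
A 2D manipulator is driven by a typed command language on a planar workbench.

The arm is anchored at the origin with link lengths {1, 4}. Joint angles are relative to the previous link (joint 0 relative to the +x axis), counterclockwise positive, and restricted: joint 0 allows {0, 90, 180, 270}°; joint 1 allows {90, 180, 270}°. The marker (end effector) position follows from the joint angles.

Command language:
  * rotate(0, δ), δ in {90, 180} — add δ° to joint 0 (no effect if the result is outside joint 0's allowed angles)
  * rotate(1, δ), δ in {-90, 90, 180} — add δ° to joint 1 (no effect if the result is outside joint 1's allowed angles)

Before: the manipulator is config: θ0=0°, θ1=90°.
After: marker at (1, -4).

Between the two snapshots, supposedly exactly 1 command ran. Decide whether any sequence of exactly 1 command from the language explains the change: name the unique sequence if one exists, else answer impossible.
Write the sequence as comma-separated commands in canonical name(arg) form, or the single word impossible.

rotate(1, 180)

t0: config: θ0=0°, θ1=90°
step 1 (rotate(1, 180)): config: θ0=0°, θ1=270°
no other 1-command option fits: unique.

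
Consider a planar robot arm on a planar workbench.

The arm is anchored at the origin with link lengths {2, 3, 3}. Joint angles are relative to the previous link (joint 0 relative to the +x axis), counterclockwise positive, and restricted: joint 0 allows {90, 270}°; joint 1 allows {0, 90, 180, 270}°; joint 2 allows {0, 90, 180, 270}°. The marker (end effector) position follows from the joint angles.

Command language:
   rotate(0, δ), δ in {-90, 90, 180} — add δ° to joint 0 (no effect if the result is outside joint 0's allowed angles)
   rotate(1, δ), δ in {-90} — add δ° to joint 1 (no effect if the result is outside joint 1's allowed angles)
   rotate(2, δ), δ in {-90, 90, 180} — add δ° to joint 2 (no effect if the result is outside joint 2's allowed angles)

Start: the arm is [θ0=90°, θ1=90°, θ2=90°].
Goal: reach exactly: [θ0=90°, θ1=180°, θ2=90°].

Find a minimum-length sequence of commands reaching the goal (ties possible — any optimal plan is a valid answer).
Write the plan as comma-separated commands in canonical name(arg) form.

from: [θ0=90°, θ1=90°, θ2=90°]
t=1 rotate(1, -90) ⇒ [θ0=90°, θ1=0°, θ2=90°]
t=2 rotate(1, -90) ⇒ [θ0=90°, θ1=270°, θ2=90°]
t=3 rotate(1, -90) ⇒ [θ0=90°, θ1=180°, θ2=90°]
no 2-step plan works, so 3 is optimal.

rotate(1, -90), rotate(1, -90), rotate(1, -90)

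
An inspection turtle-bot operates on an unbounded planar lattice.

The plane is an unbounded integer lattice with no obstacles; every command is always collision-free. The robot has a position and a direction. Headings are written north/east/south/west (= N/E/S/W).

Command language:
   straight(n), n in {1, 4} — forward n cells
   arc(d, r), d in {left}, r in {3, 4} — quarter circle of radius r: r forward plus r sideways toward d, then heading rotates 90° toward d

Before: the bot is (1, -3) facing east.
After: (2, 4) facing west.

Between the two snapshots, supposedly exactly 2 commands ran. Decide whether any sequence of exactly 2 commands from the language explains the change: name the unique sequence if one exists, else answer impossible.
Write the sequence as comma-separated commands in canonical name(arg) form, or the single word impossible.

arc(left, 4), arc(left, 3)

key: running arc(left, 3) before arc(left, 4) would end elsewhere — order is forced
t0: (1, -3) facing east
t=1 arc(left, 4) ⇒ (5, 1) facing north
t=2 arc(left, 3) ⇒ (2, 4) facing west
no rival 2-sequence matches.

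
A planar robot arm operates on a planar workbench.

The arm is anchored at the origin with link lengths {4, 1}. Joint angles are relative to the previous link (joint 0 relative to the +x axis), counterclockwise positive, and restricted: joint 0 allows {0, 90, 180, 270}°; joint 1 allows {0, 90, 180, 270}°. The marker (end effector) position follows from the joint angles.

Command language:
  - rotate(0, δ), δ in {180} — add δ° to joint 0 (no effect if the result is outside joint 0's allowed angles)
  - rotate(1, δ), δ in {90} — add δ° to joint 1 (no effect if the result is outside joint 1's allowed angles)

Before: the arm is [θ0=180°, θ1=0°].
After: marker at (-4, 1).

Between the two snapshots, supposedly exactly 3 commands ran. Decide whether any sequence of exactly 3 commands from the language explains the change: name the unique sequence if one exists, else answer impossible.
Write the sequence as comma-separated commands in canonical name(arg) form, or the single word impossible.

t0: [θ0=180°, θ1=0°]
t=1 rotate(1, 90) ⇒ [θ0=180°, θ1=90°]
t=2 rotate(1, 90) ⇒ [θ0=180°, θ1=180°]
t=3 rotate(1, 90) ⇒ [θ0=180°, θ1=270°]
uniquely the one of 8 3-step routes that fits.

rotate(1, 90), rotate(1, 90), rotate(1, 90)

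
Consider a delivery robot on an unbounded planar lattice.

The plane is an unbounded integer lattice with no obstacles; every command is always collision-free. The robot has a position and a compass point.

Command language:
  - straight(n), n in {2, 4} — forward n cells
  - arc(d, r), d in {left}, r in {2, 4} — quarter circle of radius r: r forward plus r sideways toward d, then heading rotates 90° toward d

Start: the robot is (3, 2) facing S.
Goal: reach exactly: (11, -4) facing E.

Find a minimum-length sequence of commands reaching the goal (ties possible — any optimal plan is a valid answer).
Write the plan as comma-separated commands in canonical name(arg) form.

straight(2), arc(left, 4), straight(4)

start: (3, 2) facing S
step 1 (straight(2)): (3, 0) facing S
step 2 (arc(left, 4)): (7, -4) facing E
step 3 (straight(4)): (11, -4) facing E
minimal: 3 command(s), checked below 3.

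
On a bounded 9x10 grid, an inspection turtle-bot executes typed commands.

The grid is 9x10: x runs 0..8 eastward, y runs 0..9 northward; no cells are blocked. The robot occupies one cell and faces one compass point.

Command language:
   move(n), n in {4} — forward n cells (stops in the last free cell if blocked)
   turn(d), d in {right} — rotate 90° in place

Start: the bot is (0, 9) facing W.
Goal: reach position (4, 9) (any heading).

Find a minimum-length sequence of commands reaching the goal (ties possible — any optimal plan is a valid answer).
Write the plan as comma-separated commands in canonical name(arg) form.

turn(right), turn(right), move(4)

initial: (0, 9) facing W
t=1 turn(right) ⇒ (0, 9) facing N
t=2 turn(right) ⇒ (0, 9) facing E
t=3 move(4) ⇒ (4, 9) facing E
shorter routes all fall short; 3 is best.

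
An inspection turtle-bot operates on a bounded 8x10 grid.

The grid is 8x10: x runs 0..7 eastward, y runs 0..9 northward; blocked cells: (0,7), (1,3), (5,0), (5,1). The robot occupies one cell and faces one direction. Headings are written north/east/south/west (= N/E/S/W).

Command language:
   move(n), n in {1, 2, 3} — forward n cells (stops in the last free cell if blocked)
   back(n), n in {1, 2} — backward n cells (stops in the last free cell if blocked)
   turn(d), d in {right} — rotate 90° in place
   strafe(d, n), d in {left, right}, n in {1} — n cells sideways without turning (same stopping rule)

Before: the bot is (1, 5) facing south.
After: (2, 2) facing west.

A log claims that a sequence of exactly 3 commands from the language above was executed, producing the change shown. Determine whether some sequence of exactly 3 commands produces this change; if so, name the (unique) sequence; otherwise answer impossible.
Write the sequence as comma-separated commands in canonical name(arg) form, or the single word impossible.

strafe(left, 1), move(3), turn(right)

key: position moved to (2,2) AND the heading swung to W — translation plus rotation needed
start: (1, 5) facing south
[1] after strafe(left, 1): (2, 5) facing south
[2] after move(3): (2, 2) facing south
[3] after turn(right): (2, 2) facing west
uniquely the one of 512 3-step routes that fits.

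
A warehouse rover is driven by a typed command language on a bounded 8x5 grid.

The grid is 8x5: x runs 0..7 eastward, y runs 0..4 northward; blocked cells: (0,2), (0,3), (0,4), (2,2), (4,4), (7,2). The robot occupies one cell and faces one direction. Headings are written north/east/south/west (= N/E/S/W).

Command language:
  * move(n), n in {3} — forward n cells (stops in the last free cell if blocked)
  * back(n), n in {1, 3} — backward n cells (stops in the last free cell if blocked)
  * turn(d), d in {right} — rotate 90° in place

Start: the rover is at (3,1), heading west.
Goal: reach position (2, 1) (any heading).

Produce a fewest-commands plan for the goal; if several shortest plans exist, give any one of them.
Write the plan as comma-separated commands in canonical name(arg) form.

move(3), back(1), back(1)

initial: at (3,1), heading west
step 1 (move(3)): at (0,1), heading west
step 2 (back(1)): at (1,1), heading west
step 3 (back(1)): at (2,1), heading west
no 2-step plan works, so 3 is optimal.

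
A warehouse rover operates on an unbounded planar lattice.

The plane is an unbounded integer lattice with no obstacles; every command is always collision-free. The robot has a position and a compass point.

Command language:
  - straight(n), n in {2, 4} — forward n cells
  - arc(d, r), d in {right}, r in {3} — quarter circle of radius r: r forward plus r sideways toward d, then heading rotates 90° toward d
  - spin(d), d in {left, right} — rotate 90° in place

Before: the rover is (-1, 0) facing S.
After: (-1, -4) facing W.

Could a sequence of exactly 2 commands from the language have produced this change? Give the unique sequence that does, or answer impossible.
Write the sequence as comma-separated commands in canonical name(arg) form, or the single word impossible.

key: position moved to (-1,-4) AND the heading swung to W — translation plus rotation needed
from: (-1, 0) facing S
1. straight(4) → (-1, -4) facing S
2. spin(right) → (-1, -4) facing W
all 25 alternatives checked — unique.

straight(4), spin(right)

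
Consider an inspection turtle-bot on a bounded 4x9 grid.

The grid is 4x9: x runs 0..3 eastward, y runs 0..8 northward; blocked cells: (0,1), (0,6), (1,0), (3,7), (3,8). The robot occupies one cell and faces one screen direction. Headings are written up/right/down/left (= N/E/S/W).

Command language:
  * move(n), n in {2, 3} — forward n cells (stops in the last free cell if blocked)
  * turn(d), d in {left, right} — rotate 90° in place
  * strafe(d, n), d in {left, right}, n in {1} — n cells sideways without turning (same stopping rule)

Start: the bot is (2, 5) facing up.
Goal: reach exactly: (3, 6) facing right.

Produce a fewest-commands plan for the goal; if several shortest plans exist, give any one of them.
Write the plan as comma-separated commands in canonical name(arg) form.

t0: (2, 5) facing up
t=1 turn(right) ⇒ (2, 5) facing right
t=2 strafe(left, 1) ⇒ (2, 6) facing right
t=3 move(3) ⇒ (3, 6) facing right
nothing shorter than 3 reaches the goal.

turn(right), strafe(left, 1), move(3)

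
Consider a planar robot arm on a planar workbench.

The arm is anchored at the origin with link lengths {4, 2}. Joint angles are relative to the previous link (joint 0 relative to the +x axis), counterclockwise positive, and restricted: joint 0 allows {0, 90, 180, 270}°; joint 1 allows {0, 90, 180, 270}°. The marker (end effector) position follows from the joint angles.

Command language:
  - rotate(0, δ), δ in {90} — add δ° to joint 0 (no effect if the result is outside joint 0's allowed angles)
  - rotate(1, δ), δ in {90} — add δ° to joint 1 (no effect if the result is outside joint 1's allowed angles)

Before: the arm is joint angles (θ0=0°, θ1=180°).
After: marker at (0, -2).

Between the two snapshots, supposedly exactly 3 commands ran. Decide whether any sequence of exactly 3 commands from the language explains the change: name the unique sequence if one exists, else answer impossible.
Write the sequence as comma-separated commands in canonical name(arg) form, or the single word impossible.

initial: joint angles (θ0=0°, θ1=180°)
t=1 rotate(0, 90) ⇒ joint angles (θ0=90°, θ1=180°)
t=2 rotate(0, 90) ⇒ joint angles (θ0=180°, θ1=180°)
t=3 rotate(0, 90) ⇒ joint angles (θ0=270°, θ1=180°)
all 8 alternatives checked — unique.

rotate(0, 90), rotate(0, 90), rotate(0, 90)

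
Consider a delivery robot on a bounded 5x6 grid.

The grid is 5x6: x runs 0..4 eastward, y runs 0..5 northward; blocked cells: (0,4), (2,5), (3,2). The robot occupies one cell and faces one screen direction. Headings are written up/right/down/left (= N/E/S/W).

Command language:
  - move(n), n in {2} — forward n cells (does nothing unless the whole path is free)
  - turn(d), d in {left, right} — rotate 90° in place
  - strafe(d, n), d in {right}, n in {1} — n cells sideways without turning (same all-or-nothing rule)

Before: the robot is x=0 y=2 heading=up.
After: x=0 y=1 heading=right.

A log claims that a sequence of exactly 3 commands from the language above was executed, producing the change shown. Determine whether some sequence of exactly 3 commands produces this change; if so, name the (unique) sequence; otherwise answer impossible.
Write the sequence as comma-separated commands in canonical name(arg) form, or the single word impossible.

key: order matters: swapping move(2) and strafe(right, 1) lands elsewhere
from: x=0 y=2 heading=up
1. move(2) → x=0 y=2 heading=up
2. turn(right) → x=0 y=2 heading=right
3. strafe(right, 1) → x=0 y=1 heading=right
uniquely the one of 64 3-step routes that fits.

move(2), turn(right), strafe(right, 1)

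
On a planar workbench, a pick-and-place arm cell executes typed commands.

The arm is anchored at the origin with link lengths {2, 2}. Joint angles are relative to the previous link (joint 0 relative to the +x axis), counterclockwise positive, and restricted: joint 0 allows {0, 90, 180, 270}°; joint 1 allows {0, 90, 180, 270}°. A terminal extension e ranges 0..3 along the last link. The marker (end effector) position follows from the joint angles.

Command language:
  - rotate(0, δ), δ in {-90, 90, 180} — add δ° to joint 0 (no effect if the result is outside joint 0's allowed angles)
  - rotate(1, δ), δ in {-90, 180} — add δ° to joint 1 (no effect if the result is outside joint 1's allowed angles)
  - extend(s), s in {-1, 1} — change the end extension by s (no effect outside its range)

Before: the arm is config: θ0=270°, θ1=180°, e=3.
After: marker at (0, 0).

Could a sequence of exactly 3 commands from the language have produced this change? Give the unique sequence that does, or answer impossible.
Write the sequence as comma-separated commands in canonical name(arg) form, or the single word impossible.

extend(-1), extend(-1), extend(-1)

begin: config: θ0=270°, θ1=180°, e=3
1. extend(-1) → config: θ0=270°, θ1=180°, e=2
2. extend(-1) → config: θ0=270°, θ1=180°, e=1
3. extend(-1) → config: θ0=270°, θ1=180°, e=0
all 343 alternatives checked — unique.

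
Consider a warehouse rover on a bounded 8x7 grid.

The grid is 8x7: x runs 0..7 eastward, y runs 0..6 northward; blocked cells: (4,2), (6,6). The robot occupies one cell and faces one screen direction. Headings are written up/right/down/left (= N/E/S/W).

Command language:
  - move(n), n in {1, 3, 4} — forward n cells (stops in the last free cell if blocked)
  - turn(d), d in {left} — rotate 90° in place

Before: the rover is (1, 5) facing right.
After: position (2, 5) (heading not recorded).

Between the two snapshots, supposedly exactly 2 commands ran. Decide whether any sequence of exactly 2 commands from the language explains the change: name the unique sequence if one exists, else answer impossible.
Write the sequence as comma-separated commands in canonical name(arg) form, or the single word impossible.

move(1), turn(left)

key: running turn(left) before move(1) would end elsewhere — order is forced
initial: (1, 5) facing right
1. move(1) → (2, 5) facing right
2. turn(left) → (2, 5) facing up
no rival 2-sequence matches.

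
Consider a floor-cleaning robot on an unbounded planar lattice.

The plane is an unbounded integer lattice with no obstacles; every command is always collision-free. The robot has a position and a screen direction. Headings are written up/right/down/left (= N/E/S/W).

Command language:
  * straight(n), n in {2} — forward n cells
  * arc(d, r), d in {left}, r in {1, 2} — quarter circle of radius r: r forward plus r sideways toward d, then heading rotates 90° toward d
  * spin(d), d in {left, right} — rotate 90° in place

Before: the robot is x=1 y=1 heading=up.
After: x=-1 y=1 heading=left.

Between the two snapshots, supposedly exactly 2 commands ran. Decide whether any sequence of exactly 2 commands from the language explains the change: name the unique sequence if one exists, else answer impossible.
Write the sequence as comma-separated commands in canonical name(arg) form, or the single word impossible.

spin(left), straight(2)

key: order matters: swapping spin(left) and straight(2) lands elsewhere
begin: x=1 y=1 heading=up
step 1 (spin(left)): x=1 y=1 heading=left
step 2 (straight(2)): x=-1 y=1 heading=left
uniquely the one of 25 2-step routes that fits.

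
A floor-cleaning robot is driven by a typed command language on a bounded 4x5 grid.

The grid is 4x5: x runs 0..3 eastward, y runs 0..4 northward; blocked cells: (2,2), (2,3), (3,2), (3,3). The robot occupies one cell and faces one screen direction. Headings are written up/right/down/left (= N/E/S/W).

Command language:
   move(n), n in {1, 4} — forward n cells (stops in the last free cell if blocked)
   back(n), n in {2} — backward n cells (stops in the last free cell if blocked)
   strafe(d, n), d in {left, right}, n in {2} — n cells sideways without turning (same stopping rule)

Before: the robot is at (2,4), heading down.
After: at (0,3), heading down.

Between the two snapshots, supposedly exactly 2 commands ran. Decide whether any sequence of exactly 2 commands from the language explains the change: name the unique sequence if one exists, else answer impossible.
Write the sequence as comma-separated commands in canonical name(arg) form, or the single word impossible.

key: order matters: swapping strafe(right, 2) and move(1) lands elsewhere
start: at (2,4), heading down
step 1 (strafe(right, 2)): at (0,4), heading down
step 2 (move(1)): at (0,3), heading down
uniquely the one of 25 2-step routes that fits.

strafe(right, 2), move(1)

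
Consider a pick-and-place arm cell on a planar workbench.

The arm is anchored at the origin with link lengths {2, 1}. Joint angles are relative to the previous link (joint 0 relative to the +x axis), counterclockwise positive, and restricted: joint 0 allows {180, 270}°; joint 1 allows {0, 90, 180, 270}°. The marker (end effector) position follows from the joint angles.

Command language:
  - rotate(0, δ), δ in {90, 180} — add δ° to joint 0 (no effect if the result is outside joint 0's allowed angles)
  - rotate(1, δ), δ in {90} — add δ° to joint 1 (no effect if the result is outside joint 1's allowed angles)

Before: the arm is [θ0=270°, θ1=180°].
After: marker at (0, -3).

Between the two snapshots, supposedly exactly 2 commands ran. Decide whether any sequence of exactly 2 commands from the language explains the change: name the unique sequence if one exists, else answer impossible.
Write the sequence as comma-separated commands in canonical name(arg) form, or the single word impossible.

initial: [θ0=270°, θ1=180°]
[1] after rotate(1, 90): [θ0=270°, θ1=270°]
[2] after rotate(1, 90): [θ0=270°, θ1=0°]
uniquely the one of 9 2-step routes that fits.

rotate(1, 90), rotate(1, 90)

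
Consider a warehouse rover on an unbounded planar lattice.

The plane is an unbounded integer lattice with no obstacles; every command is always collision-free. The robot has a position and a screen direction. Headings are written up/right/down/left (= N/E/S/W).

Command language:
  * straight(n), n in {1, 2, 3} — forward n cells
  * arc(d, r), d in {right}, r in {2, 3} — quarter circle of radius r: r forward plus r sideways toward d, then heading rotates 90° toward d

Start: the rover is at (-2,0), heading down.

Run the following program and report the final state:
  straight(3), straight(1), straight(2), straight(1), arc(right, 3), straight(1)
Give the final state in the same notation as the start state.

from: at (-2,0), heading down
[1] after straight(3): at (-2,-3), heading down
[2] after straight(1): at (-2,-4), heading down
[3] after straight(2): at (-2,-6), heading down
[4] after straight(1): at (-2,-7), heading down
[5] after arc(right, 3): at (-5,-10), heading left
[6] after straight(1): at (-6,-10), heading left

at (-6,-10), heading left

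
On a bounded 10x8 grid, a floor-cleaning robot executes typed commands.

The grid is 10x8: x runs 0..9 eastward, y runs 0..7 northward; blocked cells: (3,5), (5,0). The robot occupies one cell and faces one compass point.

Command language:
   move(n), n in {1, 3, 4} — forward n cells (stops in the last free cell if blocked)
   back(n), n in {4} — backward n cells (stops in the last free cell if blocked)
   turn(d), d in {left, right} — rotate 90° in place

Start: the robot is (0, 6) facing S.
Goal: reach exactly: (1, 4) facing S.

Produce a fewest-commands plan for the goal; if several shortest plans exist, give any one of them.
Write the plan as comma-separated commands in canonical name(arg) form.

t0: (0, 6) facing S
1. turn(left) → (0, 6) facing E
2. move(1) → (1, 6) facing E
3. turn(right) → (1, 6) facing S
4. back(4) → (1, 7) facing S
5. move(3) → (1, 4) facing S
shorter routes all fall short; 5 is best.

turn(left), move(1), turn(right), back(4), move(3)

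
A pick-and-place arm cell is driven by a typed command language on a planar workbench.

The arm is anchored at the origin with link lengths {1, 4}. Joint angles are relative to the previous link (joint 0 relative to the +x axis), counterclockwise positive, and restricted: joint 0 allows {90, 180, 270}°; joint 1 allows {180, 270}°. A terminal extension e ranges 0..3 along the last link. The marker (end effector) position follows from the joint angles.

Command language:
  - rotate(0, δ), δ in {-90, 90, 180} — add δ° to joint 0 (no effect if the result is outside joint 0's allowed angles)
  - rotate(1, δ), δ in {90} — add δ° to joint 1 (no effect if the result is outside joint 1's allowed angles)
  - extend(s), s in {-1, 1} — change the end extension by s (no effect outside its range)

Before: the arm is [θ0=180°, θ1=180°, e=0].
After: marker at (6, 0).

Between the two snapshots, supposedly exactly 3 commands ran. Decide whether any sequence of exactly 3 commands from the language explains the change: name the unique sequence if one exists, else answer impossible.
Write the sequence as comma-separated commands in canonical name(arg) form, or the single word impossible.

begin: [θ0=180°, θ1=180°, e=0]
step 1 (extend(1)): [θ0=180°, θ1=180°, e=1]
step 2 (extend(1)): [θ0=180°, θ1=180°, e=2]
step 3 (extend(1)): [θ0=180°, θ1=180°, e=3]
no other 3-command option fits: unique.

extend(1), extend(1), extend(1)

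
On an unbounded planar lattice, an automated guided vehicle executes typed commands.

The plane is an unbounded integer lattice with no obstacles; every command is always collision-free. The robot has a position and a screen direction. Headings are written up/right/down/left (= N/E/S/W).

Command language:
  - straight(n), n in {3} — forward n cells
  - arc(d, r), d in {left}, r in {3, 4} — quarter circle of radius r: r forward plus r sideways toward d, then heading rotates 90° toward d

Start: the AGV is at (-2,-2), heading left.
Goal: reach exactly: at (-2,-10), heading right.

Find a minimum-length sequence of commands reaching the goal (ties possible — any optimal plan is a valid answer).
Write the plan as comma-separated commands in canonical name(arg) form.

arc(left, 4), arc(left, 4)

begin: at (-2,-2), heading left
step 1 (arc(left, 4)): at (-6,-6), heading down
step 2 (arc(left, 4)): at (-2,-10), heading right
shorter routes all fall short; 2 is best.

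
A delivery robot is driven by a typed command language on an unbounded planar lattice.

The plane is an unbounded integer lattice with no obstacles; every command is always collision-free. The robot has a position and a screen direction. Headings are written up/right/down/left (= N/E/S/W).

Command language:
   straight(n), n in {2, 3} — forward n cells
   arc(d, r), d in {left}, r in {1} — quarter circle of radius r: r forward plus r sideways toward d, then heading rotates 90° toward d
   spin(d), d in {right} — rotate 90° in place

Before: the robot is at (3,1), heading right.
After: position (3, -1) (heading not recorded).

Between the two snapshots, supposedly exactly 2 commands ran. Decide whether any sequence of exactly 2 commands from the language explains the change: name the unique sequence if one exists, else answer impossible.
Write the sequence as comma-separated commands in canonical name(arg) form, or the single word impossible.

key: order matters: swapping spin(right) and straight(2) lands elsewhere
t0: at (3,1), heading right
step 1 (spin(right)): at (3,1), heading down
step 2 (straight(2)): at (3,-1), heading down
uniquely the one of 16 2-step routes that fits.

spin(right), straight(2)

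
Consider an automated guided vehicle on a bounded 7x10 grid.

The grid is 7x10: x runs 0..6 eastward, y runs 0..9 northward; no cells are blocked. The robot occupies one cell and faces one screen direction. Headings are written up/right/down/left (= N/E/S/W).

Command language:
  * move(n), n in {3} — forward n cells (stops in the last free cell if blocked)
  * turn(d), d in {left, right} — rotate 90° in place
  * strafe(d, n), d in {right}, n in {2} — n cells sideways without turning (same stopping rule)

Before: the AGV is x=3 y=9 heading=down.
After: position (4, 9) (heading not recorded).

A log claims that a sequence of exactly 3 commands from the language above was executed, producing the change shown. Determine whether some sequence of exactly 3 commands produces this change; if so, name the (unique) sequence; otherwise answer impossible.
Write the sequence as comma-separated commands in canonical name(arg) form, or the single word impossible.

strafe(right, 2), turn(left), move(3)

key: order matters: swapping strafe(right, 2) and move(3) lands elsewhere
initial: x=3 y=9 heading=down
step 1 (strafe(right, 2)): x=1 y=9 heading=down
step 2 (turn(left)): x=1 y=9 heading=right
step 3 (move(3)): x=4 y=9 heading=right
no rival 3-sequence matches.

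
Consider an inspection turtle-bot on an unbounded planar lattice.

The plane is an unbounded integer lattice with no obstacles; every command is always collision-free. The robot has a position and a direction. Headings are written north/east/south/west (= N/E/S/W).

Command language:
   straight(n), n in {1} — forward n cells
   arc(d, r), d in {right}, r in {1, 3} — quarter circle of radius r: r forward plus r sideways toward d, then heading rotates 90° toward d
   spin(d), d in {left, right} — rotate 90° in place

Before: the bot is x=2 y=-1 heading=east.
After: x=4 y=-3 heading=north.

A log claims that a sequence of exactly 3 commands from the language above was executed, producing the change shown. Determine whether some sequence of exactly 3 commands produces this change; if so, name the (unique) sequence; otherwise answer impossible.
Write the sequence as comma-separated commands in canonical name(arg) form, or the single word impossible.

key: cell and facing (now N) both changed — the 3 commands mix motion and turning
initial: x=2 y=-1 heading=east
1. arc(right, 3) → x=5 y=-4 heading=south
2. spin(right) → x=5 y=-4 heading=west
3. arc(right, 1) → x=4 y=-3 heading=north
no other 3-command option fits: unique.

arc(right, 3), spin(right), arc(right, 1)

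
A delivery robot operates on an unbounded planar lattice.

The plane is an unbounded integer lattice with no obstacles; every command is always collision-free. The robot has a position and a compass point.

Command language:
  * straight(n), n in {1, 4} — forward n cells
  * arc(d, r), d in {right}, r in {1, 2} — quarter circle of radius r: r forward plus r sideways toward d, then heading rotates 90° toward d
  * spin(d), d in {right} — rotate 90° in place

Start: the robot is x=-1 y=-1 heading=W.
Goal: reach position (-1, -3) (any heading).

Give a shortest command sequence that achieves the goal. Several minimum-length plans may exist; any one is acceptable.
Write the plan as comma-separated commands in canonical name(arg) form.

arc(right, 1), arc(right, 1), arc(right, 2), arc(right, 2)

t0: x=-1 y=-1 heading=W
t=1 arc(right, 1) ⇒ x=-2 y=0 heading=N
t=2 arc(right, 1) ⇒ x=-1 y=1 heading=E
t=3 arc(right, 2) ⇒ x=1 y=-1 heading=S
t=4 arc(right, 2) ⇒ x=-1 y=-3 heading=W
shorter routes all fall short; 4 is best.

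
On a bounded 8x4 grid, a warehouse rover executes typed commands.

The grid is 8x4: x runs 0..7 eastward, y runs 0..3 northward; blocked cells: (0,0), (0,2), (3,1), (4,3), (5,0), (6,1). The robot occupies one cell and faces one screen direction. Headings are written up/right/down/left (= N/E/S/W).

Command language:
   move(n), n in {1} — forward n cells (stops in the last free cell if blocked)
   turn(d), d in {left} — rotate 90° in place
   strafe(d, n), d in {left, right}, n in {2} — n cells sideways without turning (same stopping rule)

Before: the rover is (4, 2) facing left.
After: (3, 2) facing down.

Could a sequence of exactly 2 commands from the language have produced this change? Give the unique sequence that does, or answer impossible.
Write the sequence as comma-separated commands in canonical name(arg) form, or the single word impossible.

key: cell and facing (now S) both changed — the 2 commands mix motion and turning
begin: (4, 2) facing left
1. move(1) → (3, 2) facing left
2. turn(left) → (3, 2) facing down
all 16 alternatives checked — unique.

move(1), turn(left)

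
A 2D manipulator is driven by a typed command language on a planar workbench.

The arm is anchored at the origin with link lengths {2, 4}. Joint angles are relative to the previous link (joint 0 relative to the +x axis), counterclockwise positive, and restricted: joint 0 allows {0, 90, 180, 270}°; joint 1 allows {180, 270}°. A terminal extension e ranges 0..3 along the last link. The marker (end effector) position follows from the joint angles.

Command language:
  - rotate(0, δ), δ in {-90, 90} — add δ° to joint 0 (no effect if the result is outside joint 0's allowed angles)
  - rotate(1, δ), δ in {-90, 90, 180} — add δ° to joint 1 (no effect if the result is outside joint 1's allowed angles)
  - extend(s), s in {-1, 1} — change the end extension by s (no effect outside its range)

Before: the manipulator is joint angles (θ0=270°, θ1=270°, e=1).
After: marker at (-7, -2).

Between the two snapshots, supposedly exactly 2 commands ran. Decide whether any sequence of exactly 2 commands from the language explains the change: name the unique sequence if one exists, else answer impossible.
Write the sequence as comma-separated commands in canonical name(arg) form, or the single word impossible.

extend(1), extend(1)

initial: joint angles (θ0=270°, θ1=270°, e=1)
[1] after extend(1): joint angles (θ0=270°, θ1=270°, e=2)
[2] after extend(1): joint angles (θ0=270°, θ1=270°, e=3)
all 49 alternatives checked — unique.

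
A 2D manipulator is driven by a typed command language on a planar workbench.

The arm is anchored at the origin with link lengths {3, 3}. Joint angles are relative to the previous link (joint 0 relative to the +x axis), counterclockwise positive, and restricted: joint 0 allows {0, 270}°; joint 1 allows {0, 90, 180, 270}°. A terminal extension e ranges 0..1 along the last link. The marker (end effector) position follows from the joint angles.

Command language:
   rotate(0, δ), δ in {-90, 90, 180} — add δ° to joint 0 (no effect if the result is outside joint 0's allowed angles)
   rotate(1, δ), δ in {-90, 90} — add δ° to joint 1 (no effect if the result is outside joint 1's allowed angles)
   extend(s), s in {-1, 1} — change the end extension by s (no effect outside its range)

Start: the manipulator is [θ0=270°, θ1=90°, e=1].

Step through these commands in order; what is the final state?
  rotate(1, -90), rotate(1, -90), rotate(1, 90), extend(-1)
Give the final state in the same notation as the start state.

[θ0=270°, θ1=0°, e=0]

t0: [θ0=270°, θ1=90°, e=1]
[1] after rotate(1, -90): [θ0=270°, θ1=0°, e=1]
[2] after rotate(1, -90): [θ0=270°, θ1=270°, e=1]
[3] after rotate(1, 90): [θ0=270°, θ1=0°, e=1]
[4] after extend(-1): [θ0=270°, θ1=0°, e=0]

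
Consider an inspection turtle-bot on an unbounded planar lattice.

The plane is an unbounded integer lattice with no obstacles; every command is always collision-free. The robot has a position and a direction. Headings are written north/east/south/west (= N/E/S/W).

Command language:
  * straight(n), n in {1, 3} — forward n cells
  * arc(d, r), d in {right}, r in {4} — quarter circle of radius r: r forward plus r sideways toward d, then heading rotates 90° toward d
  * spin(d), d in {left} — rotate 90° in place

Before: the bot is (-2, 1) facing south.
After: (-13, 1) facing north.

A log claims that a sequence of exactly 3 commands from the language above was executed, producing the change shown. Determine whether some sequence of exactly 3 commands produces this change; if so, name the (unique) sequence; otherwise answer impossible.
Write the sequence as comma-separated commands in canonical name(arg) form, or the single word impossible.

key: position moved to (-13,1) AND the heading swung to N — translation plus rotation needed
begin: (-2, 1) facing south
[1] after arc(right, 4): (-6, -3) facing west
[2] after straight(3): (-9, -3) facing west
[3] after arc(right, 4): (-13, 1) facing north
all 64 alternatives checked — unique.

arc(right, 4), straight(3), arc(right, 4)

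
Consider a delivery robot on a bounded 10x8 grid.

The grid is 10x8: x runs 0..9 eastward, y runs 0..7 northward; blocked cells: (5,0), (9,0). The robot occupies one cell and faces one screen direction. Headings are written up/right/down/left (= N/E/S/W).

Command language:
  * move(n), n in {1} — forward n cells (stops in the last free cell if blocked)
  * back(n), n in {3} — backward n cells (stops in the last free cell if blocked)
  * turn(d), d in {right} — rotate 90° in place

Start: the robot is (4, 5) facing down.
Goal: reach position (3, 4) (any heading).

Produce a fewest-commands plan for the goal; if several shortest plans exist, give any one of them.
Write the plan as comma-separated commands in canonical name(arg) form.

move(1), turn(right), move(1)

begin: (4, 5) facing down
t=1 move(1) ⇒ (4, 4) facing down
t=2 turn(right) ⇒ (4, 4) facing left
t=3 move(1) ⇒ (3, 4) facing left
shorter routes all fall short; 3 is best.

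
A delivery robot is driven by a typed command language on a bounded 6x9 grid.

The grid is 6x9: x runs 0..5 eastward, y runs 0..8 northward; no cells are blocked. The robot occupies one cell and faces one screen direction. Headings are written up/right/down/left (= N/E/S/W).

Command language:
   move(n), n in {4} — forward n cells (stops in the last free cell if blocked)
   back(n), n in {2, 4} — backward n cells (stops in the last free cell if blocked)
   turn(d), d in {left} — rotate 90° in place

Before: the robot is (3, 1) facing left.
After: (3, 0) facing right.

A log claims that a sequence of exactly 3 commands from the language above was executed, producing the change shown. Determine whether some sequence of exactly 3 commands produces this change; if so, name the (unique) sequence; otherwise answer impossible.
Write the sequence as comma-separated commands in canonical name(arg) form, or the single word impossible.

turn(left), move(4), turn(left)

key: position moved to (3,0) AND the heading swung to E — translation plus rotation needed
begin: (3, 1) facing left
[1] after turn(left): (3, 1) facing down
[2] after move(4): (3, 0) facing down
[3] after turn(left): (3, 0) facing right
uniquely the one of 64 3-step routes that fits.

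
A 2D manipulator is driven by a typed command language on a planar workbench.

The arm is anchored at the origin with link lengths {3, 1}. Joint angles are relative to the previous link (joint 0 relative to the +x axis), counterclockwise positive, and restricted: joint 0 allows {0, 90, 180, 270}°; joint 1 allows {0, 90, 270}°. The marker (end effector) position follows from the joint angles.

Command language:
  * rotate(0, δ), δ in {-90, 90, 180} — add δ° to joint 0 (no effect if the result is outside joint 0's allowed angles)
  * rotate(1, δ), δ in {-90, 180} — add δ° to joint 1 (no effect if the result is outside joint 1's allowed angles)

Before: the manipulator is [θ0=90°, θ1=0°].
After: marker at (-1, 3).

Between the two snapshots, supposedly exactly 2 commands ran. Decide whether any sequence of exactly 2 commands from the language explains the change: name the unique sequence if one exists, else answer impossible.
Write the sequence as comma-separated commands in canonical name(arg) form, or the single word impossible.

key: running rotate(1, 180) before rotate(1, -90) would end elsewhere — order is forced
start: [θ0=90°, θ1=0°]
t=1 rotate(1, -90) ⇒ [θ0=90°, θ1=270°]
t=2 rotate(1, 180) ⇒ [θ0=90°, θ1=90°]
no other 2-command option fits: unique.

rotate(1, -90), rotate(1, 180)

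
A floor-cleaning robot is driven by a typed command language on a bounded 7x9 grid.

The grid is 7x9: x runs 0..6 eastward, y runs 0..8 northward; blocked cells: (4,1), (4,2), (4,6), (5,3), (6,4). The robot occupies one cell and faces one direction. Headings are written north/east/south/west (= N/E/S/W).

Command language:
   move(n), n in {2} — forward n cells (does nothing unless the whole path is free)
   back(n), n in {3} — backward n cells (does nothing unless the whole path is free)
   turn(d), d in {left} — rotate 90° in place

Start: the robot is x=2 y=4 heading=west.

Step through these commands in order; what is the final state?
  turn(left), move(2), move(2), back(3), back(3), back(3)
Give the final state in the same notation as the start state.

from: x=2 y=4 heading=west
1. turn(left) → x=2 y=4 heading=south
2. move(2) → x=2 y=2 heading=south
3. move(2) → x=2 y=0 heading=south
4. back(3) → x=2 y=3 heading=south
5. back(3) → x=2 y=6 heading=south
6. back(3) → x=2 y=6 heading=south

x=2 y=6 heading=south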